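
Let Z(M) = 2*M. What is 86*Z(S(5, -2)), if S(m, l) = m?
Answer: 860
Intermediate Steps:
86*Z(S(5, -2)) = 86*(2*5) = 86*10 = 860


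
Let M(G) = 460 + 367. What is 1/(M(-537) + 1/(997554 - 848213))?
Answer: 149341/123505008 ≈ 0.0012092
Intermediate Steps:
M(G) = 827
1/(M(-537) + 1/(997554 - 848213)) = 1/(827 + 1/(997554 - 848213)) = 1/(827 + 1/149341) = 1/(123505008/149341) = 149341/123505008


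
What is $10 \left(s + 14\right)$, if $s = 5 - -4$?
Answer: $230$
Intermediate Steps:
$s = 9$ ($s = 5 + 4 = 9$)
$10 \left(s + 14\right) = 10 \left(9 + 14\right) = 10 \cdot 23 = 230$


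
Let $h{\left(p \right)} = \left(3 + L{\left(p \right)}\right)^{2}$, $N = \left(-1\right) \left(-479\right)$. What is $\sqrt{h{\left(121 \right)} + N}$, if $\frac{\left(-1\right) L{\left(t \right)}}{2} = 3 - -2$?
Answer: $4 \sqrt{33} \approx 22.978$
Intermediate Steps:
$N = 479$
$L{\left(t \right)} = -10$ ($L{\left(t \right)} = - 2 \left(3 - -2\right) = - 2 \left(3 + 2\right) = \left(-2\right) 5 = -10$)
$h{\left(p \right)} = 49$ ($h{\left(p \right)} = \left(3 - 10\right)^{2} = \left(-7\right)^{2} = 49$)
$\sqrt{h{\left(121 \right)} + N} = \sqrt{49 + 479} = \sqrt{528} = 4 \sqrt{33}$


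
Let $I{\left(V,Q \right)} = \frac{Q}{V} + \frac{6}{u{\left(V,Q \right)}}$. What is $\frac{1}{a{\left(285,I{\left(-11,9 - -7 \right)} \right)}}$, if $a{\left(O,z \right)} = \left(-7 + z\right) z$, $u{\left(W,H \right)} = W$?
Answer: $\frac{1}{18} \approx 0.055556$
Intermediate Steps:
$I{\left(V,Q \right)} = \frac{6}{V} + \frac{Q}{V}$ ($I{\left(V,Q \right)} = \frac{Q}{V} + \frac{6}{V} = \frac{6}{V} + \frac{Q}{V}$)
$a{\left(O,z \right)} = z \left(-7 + z\right)$
$\frac{1}{a{\left(285,I{\left(-11,9 - -7 \right)} \right)}} = \frac{1}{\frac{6 + \left(9 - -7\right)}{-11} \left(-7 + \frac{6 + \left(9 - -7\right)}{-11}\right)} = \frac{1}{- \frac{6 + \left(9 + 7\right)}{11} \left(-7 - \frac{6 + \left(9 + 7\right)}{11}\right)} = \frac{1}{- \frac{6 + 16}{11} \left(-7 - \frac{6 + 16}{11}\right)} = \frac{1}{\left(- \frac{1}{11}\right) 22 \left(-7 - 2\right)} = \frac{1}{\left(-2\right) \left(-7 - 2\right)} = \frac{1}{\left(-2\right) \left(-9\right)} = \frac{1}{18}$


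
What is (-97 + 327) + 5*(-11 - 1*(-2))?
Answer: 185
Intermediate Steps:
(-97 + 327) + 5*(-11 - 1*(-2)) = 230 + 5*(-11 + 2) = 230 + 5*(-9) = 230 - 45 = 185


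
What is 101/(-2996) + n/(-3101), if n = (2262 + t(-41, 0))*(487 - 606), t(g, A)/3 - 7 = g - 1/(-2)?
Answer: 110044775/1327228 ≈ 82.913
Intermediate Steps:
t(g, A) = 45/2 + 3*g (t(g, A) = 21 + 3*(g - 1/(-2)) = 21 + 3*(g - 1*(-1/2)) = 21 + 3*(g + 1/2) = 21 + 3*(1/2 + g) = 21 + (3/2 + 3*g) = 45/2 + 3*g)
n = -514437/2 (n = (2262 + (45/2 + 3*(-41)))*(487 - 606) = (2262 + (45/2 - 123))*(-119) = (2262 - 201/2)*(-119) = (4323/2)*(-119) = -514437/2 ≈ -2.5722e+5)
101/(-2996) + n/(-3101) = 101/(-2996) - 514437/2/(-3101) = 101*(-1/2996) - 514437/2*(-1/3101) = -101/2996 + 73491/886 = 110044775/1327228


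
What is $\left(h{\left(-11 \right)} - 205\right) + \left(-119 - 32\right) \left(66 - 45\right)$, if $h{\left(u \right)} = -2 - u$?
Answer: $-3367$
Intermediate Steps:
$\left(h{\left(-11 \right)} - 205\right) + \left(-119 - 32\right) \left(66 - 45\right) = \left(\left(-2 - -11\right) - 205\right) + \left(-119 - 32\right) \left(66 - 45\right) = \left(\left(-2 + 11\right) - 205\right) - 3171 = \left(9 - 205\right) - 3171 = -196 - 3171 = -3367$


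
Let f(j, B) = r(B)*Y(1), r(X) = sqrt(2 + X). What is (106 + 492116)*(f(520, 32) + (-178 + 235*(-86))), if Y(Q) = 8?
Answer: -10035422136 + 3937776*sqrt(34) ≈ -1.0012e+10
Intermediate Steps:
f(j, B) = 8*sqrt(2 + B) (f(j, B) = sqrt(2 + B)*8 = 8*sqrt(2 + B))
(106 + 492116)*(f(520, 32) + (-178 + 235*(-86))) = (106 + 492116)*(8*sqrt(2 + 32) + (-178 + 235*(-86))) = 492222*(8*sqrt(34) + (-178 - 20210)) = 492222*(8*sqrt(34) - 20388) = 492222*(-20388 + 8*sqrt(34)) = -10035422136 + 3937776*sqrt(34)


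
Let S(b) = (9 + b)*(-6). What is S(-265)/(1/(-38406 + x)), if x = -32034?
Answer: -108195840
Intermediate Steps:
S(b) = -54 - 6*b
S(-265)/(1/(-38406 + x)) = (-54 - 6*(-265))/(1/(-38406 - 32034)) = (-54 + 1590)/(1/(-70440)) = 1536/(-1/70440) = 1536*(-70440) = -108195840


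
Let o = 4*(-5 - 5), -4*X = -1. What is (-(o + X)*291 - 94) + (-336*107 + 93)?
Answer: -97543/4 ≈ -24386.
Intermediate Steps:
X = 1/4 (X = -1/4*(-1) = 1/4 ≈ 0.25000)
o = -40 (o = 4*(-10) = -40)
(-(o + X)*291 - 94) + (-336*107 + 93) = (-(-40 + 1/4)*291 - 94) + (-336*107 + 93) = (-1*(-159/4)*291 - 94) + (-35952 + 93) = ((159/4)*291 - 94) - 35859 = (46269/4 - 94) - 35859 = 45893/4 - 35859 = -97543/4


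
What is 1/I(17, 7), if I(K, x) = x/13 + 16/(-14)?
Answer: -91/55 ≈ -1.6545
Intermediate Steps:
I(K, x) = -8/7 + x/13 (I(K, x) = x*(1/13) + 16*(-1/14) = x/13 - 8/7 = -8/7 + x/13)
1/I(17, 7) = 1/(-8/7 + (1/13)*7) = 1/(-8/7 + 7/13) = 1/(-55/91) = -91/55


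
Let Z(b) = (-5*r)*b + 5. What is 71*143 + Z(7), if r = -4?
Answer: 10298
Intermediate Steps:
Z(b) = 5 + 20*b (Z(b) = (-5*(-4))*b + 5 = 20*b + 5 = 5 + 20*b)
71*143 + Z(7) = 71*143 + (5 + 20*7) = 10153 + (5 + 140) = 10153 + 145 = 10298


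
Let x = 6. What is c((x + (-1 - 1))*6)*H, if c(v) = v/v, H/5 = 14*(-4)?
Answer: -280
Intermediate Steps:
H = -280 (H = 5*(14*(-4)) = 5*(-56) = -280)
c(v) = 1
c((x + (-1 - 1))*6)*H = 1*(-280) = -280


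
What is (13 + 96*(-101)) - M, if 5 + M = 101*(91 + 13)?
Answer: -20182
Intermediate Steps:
M = 10499 (M = -5 + 101*(91 + 13) = -5 + 101*104 = -5 + 10504 = 10499)
(13 + 96*(-101)) - M = (13 + 96*(-101)) - 1*10499 = (13 - 9696) - 10499 = -9683 - 10499 = -20182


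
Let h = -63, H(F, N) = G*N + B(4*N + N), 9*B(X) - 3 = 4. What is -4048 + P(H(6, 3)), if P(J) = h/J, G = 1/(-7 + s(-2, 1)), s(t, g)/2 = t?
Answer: -208637/50 ≈ -4172.7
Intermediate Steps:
s(t, g) = 2*t
B(X) = 7/9 (B(X) = 1/3 + (1/9)*4 = 1/3 + 4/9 = 7/9)
G = -1/11 (G = 1/(-7 + 2*(-2)) = 1/(-7 - 4) = 1/(-11) = -1/11 ≈ -0.090909)
H(F, N) = 7/9 - N/11 (H(F, N) = -N/11 + 7/9 = 7/9 - N/11)
P(J) = -63/J
-4048 + P(H(6, 3)) = -4048 - 63/(7/9 - 1/11*3) = -4048 - 63/(7/9 - 3/11) = -4048 - 63/50/99 = -4048 - 63*99/50 = -4048 - 6237/50 = -208637/50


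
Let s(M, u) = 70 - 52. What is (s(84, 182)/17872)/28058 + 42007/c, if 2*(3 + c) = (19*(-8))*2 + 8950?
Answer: 658266201181/67696097760 ≈ 9.7238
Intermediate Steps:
s(M, u) = 18
c = 4320 (c = -3 + ((19*(-8))*2 + 8950)/2 = -3 + (-152*2 + 8950)/2 = -3 + (-304 + 8950)/2 = -3 + (½)*8646 = -3 + 4323 = 4320)
(s(84, 182)/17872)/28058 + 42007/c = (18/17872)/28058 + 42007/4320 = (18*(1/17872))*(1/28058) + 42007*(1/4320) = (9/8936)*(1/28058) + 42007/4320 = 9/250726288 + 42007/4320 = 658266201181/67696097760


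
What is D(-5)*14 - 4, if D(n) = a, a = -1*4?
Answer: -60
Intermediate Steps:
a = -4
D(n) = -4
D(-5)*14 - 4 = -4*14 - 4 = -56 - 4 = -60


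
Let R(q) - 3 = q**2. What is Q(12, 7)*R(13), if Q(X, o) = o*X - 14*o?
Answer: -2408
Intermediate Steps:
R(q) = 3 + q**2
Q(X, o) = -14*o + X*o (Q(X, o) = X*o - 14*o = -14*o + X*o)
Q(12, 7)*R(13) = (7*(-14 + 12))*(3 + 13**2) = (7*(-2))*(3 + 169) = -14*172 = -2408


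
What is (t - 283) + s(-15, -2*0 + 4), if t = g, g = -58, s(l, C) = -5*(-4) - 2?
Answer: -323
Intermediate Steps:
s(l, C) = 18 (s(l, C) = 20 - 2 = 18)
t = -58
(t - 283) + s(-15, -2*0 + 4) = (-58 - 283) + 18 = -341 + 18 = -323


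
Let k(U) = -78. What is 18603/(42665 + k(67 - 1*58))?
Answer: 18603/42587 ≈ 0.43682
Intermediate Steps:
18603/(42665 + k(67 - 1*58)) = 18603/(42665 - 78) = 18603/42587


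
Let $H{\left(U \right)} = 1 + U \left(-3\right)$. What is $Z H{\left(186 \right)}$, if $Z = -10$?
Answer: $5570$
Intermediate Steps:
$H{\left(U \right)} = 1 - 3 U$
$Z H{\left(186 \right)} = - 10 \left(1 - 558\right) = \left(-10\right) \left(-557\right) = 5570$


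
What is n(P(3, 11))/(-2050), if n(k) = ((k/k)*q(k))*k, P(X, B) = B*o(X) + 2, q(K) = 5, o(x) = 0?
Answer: -1/205 ≈ -0.0048781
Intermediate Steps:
P(X, B) = 2 (P(X, B) = B*0 + 2 = 0 + 2 = 2)
n(k) = 5*k (n(k) = ((k/k)*5)*k = (1*5)*k = 5*k)
n(P(3, 11))/(-2050) = (5*2)/(-2050) = 10*(-1/2050) = -1/205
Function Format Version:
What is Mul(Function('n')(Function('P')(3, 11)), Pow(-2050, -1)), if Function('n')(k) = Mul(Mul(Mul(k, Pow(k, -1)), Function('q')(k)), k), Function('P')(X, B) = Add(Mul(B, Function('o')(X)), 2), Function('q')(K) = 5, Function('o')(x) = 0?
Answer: Rational(-1, 205) ≈ -0.0048781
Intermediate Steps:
Function('P')(X, B) = 2 (Function('P')(X, B) = Add(Mul(B, 0), 2) = Add(0, 2) = 2)
Function('n')(k) = Mul(5, k) (Function('n')(k) = Mul(Mul(Mul(k, Pow(k, -1)), 5), k) = Mul(Mul(1, 5), k) = Mul(5, k))
Mul(Function('n')(Function('P')(3, 11)), Pow(-2050, -1)) = Mul(Mul(5, 2), Pow(-2050, -1)) = Mul(10, Rational(-1, 2050)) = Rational(-1, 205)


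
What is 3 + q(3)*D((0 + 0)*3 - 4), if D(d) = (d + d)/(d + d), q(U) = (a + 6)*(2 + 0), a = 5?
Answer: 25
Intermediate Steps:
q(U) = 22 (q(U) = (5 + 6)*(2 + 0) = 11*2 = 22)
D(d) = 1 (D(d) = (2*d)/((2*d)) = (2*d)*(1/(2*d)) = 1)
3 + q(3)*D((0 + 0)*3 - 4) = 3 + 22*1 = 3 + 22 = 25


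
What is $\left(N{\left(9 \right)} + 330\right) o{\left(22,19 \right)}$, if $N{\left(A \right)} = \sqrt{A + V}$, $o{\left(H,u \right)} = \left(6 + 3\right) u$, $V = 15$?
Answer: $56430 + 342 \sqrt{6} \approx 57268.0$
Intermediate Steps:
$o{\left(H,u \right)} = 9 u$
$N{\left(A \right)} = \sqrt{15 + A}$ ($N{\left(A \right)} = \sqrt{A + 15} = \sqrt{15 + A}$)
$\left(N{\left(9 \right)} + 330\right) o{\left(22,19 \right)} = \left(\sqrt{15 + 9} + 330\right) 9 \cdot 19 = \left(\sqrt{24} + 330\right) 171 = \left(2 \sqrt{6} + 330\right) 171 = \left(330 + 2 \sqrt{6}\right) 171 = 56430 + 342 \sqrt{6}$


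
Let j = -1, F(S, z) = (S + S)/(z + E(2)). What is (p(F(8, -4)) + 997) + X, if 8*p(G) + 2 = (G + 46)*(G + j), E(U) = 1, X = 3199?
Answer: 37472/9 ≈ 4163.6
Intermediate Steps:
F(S, z) = 2*S/(1 + z) (F(S, z) = (S + S)/(z + 1) = (2*S)/(1 + z) = 2*S/(1 + z))
p(G) = -1/4 + (-1 + G)*(46 + G)/8 (p(G) = -1/4 + ((G + 46)*(G - 1))/8 = -1/4 + ((46 + G)*(-1 + G))/8 = -1/4 + ((-1 + G)*(46 + G))/8 = -1/4 + (-1 + G)*(46 + G)/8)
(p(F(8, -4)) + 997) + X = ((-6 + (2*8/(1 - 4))**2/8 + 45*(2*8/(1 - 4))/8) + 997) + 3199 = ((-6 + (2*8/(-3))**2/8 + 45*(2*8/(-3))/8) + 997) + 3199 = ((-6 + (2*8*(-1/3))**2/8 + 45*(2*8*(-1/3))/8) + 997) + 3199 = ((-6 + (-16/3)**2/8 + (45/8)*(-16/3)) + 997) + 3199 = ((-6 + (1/8)*(256/9) - 30) + 997) + 3199 = ((-6 + 32/9 - 30) + 997) + 3199 = (-292/9 + 997) + 3199 = 8681/9 + 3199 = 37472/9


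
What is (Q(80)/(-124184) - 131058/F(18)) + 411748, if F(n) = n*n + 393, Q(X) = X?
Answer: 1526905704588/3709997 ≈ 4.1157e+5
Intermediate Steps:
F(n) = 393 + n**2 (F(n) = n**2 + 393 = 393 + n**2)
(Q(80)/(-124184) - 131058/F(18)) + 411748 = (80/(-124184) - 131058/(393 + 18**2)) + 411748 = (80*(-1/124184) - 131058/(393 + 324)) + 411748 = (-10/15523 - 131058/717) + 411748 = (-10/15523 - 131058*1/717) + 411748 = (-10/15523 - 43686/239) + 411748 = -678140168/3709997 + 411748 = 1526905704588/3709997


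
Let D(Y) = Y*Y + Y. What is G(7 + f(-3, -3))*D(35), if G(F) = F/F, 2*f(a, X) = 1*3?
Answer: 1260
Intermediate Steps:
f(a, X) = 3/2 (f(a, X) = (1*3)/2 = (½)*3 = 3/2)
G(F) = 1
D(Y) = Y + Y² (D(Y) = Y² + Y = Y + Y²)
G(7 + f(-3, -3))*D(35) = 1*(35*(1 + 35)) = 1*(35*36) = 1*1260 = 1260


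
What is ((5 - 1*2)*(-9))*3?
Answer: -81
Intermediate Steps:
((5 - 1*2)*(-9))*3 = ((5 - 2)*(-9))*3 = (3*(-9))*3 = -27*3 = -81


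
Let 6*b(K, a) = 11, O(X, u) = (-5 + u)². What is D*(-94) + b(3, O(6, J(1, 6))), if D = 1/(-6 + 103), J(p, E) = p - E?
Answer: 503/582 ≈ 0.86426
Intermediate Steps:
b(K, a) = 11/6 (b(K, a) = (⅙)*11 = 11/6)
D = 1/97 ≈ 0.010309
D*(-94) + b(3, O(6, J(1, 6))) = (1/97)*(-94) + 11/6 = -94/97 + 11/6 = 503/582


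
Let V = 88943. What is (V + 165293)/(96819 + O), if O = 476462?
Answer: 254236/573281 ≈ 0.44348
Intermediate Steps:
(V + 165293)/(96819 + O) = (88943 + 165293)/(96819 + 476462) = 254236/573281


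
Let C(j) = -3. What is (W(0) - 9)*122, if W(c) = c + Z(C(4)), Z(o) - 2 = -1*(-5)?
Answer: -244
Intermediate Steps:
Z(o) = 7 (Z(o) = 2 - 1*(-5) = 2 + 5 = 7)
W(c) = 7 + c (W(c) = c + 7 = 7 + c)
(W(0) - 9)*122 = ((7 + 0) - 9)*122 = (7 - 9)*122 = -2*122 = -244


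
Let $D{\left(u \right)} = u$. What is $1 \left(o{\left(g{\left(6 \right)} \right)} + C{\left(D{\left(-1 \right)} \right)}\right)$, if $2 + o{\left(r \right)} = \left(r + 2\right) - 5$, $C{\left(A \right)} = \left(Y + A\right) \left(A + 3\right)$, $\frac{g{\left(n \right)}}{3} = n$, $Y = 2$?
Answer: $15$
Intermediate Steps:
$g{\left(n \right)} = 3 n$
$C{\left(A \right)} = \left(2 + A\right) \left(3 + A\right)$ ($C{\left(A \right)} = \left(2 + A\right) \left(A + 3\right) = \left(2 + A\right) \left(3 + A\right)$)
$o{\left(r \right)} = -5 + r$ ($o{\left(r \right)} = -2 + \left(\left(r + 2\right) - 5\right) = -2 + \left(\left(2 + r\right) - 5\right) = -2 + \left(-3 + r\right) = -5 + r$)
$1 \left(o{\left(g{\left(6 \right)} \right)} + C{\left(D{\left(-1 \right)} \right)}\right) = 1 \left(\left(-5 + 3 \cdot 6\right) + \left(6 + \left(-1\right)^{2} + 5 \left(-1\right)\right)\right) = 1 \left(\left(-5 + 18\right) + \left(6 + 1 - 5\right)\right) = 1 \left(13 + 2\right) = 1 \cdot 15 = 15$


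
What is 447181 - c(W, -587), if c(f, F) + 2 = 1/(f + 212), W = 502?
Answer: 319288661/714 ≈ 4.4718e+5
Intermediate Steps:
c(f, F) = -2 + 1/(212 + f) (c(f, F) = -2 + 1/(f + 212) = -2 + 1/(212 + f))
447181 - c(W, -587) = 447181 - (-423 - 2*502)/(212 + 502) = 447181 - (-423 - 1004)/714 = 447181 - (-1427)/714 = 447181 - 1*(-1427/714) = 447181 + 1427/714 = 319288661/714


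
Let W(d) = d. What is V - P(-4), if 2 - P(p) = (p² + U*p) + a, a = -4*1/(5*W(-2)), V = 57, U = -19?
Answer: 737/5 ≈ 147.40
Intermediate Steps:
a = ⅖ (a = -4/((5*(-2))*1) = -4/((-10*1)) = -4/(-10) = -4*(-⅒) = ⅖ ≈ 0.40000)
P(p) = 8/5 - p² + 19*p (P(p) = 2 - ((p² - 19*p) + ⅖) = 2 - (⅖ + p² - 19*p) = 2 + (-⅖ - p² + 19*p) = 8/5 - p² + 19*p)
V - P(-4) = 57 - (8/5 - 1*(-4)² + 19*(-4)) = 57 - (8/5 - 1*16 - 76) = 57 - (8/5 - 16 - 76) = 57 - 1*(-452/5) = 57 + 452/5 = 737/5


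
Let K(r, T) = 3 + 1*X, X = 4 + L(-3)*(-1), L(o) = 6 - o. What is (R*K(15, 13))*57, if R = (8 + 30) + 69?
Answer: -12198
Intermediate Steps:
X = -5 (X = 4 + (6 - 1*(-3))*(-1) = 4 + (6 + 3)*(-1) = 4 + 9*(-1) = 4 - 9 = -5)
K(r, T) = -2 (K(r, T) = 3 + 1*(-5) = 3 - 5 = -2)
R = 107 (R = 38 + 69 = 107)
(R*K(15, 13))*57 = (107*(-2))*57 = -214*57 = -12198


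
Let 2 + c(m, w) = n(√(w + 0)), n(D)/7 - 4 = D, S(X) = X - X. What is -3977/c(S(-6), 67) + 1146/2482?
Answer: 129815693/3235287 - 27839*√67/2607 ≈ -47.283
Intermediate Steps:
S(X) = 0
n(D) = 28 + 7*D
c(m, w) = 26 + 7*√w (c(m, w) = -2 + (28 + 7*√(w + 0)) = -2 + (28 + 7*√w) = 26 + 7*√w)
-3977/c(S(-6), 67) + 1146/2482 = -3977/(26 + 7*√67) + 1146/2482 = -3977/(26 + 7*√67) + 1146*(1/2482) = -3977/(26 + 7*√67) + 573/1241 = 573/1241 - 3977/(26 + 7*√67)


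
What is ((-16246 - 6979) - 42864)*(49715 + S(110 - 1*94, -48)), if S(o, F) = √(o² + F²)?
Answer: -3285614635 - 1057424*√10 ≈ -3.2890e+9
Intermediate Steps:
S(o, F) = √(F² + o²)
((-16246 - 6979) - 42864)*(49715 + S(110 - 1*94, -48)) = ((-16246 - 6979) - 42864)*(49715 + √((-48)² + (110 - 1*94)²)) = (-23225 - 42864)*(49715 + √(2304 + (110 - 94)²)) = -66089*(49715 + √(2304 + 16²)) = -66089*(49715 + √(2304 + 256)) = -66089*(49715 + √2560) = -66089*(49715 + 16*√10) = -3285614635 - 1057424*√10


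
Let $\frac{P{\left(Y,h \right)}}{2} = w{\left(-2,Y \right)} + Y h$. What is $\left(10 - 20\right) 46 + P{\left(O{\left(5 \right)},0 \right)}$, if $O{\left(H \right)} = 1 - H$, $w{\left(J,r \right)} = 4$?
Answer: $-452$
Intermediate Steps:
$P{\left(Y,h \right)} = 8 + 2 Y h$ ($P{\left(Y,h \right)} = 2 \left(4 + Y h\right) = 8 + 2 Y h$)
$\left(10 - 20\right) 46 + P{\left(O{\left(5 \right)},0 \right)} = \left(10 - 20\right) 46 + \left(8 + 2 \left(1 - 5\right) 0\right) = \left(-10\right) 46 + \left(8 + 2 \left(-4\right) 0\right) = -460 + \left(8 + 0\right) = -460 + 8 = -452$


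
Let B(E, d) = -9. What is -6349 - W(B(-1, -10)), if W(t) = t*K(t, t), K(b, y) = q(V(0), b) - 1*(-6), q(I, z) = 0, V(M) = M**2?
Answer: -6295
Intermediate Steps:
K(b, y) = 6 (K(b, y) = 0 - 1*(-6) = 0 + 6 = 6)
W(t) = 6*t (W(t) = t*6 = 6*t)
-6349 - W(B(-1, -10)) = -6349 - 6*(-9) = -6349 - 1*(-54) = -6349 + 54 = -6295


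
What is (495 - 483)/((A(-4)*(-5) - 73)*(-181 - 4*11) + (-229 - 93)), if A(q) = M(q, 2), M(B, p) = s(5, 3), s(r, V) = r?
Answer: 3/5432 ≈ 0.00055228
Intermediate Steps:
M(B, p) = 5
A(q) = 5
(495 - 483)/((A(-4)*(-5) - 73)*(-181 - 4*11) + (-229 - 93)) = (495 - 483)/((5*(-5) - 73)*(-181 - 4*11) + (-229 - 93)) = 12/((-25 - 73)*(-181 - 44) - 322) = 12/(-98*(-225) - 322) = 12/(22050 - 322) = 12/21728 = 12*(1/21728) = 3/5432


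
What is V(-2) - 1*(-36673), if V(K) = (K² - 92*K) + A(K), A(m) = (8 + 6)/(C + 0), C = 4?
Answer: 73729/2 ≈ 36865.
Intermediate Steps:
A(m) = 7/2 (A(m) = (8 + 6)/(4 + 0) = 14/4 = 14*(¼) = 7/2)
V(K) = 7/2 + K² - 92*K (V(K) = (K² - 92*K) + 7/2 = 7/2 + K² - 92*K)
V(-2) - 1*(-36673) = (7/2 + (-2)² - 92*(-2)) - 1*(-36673) = (7/2 + 4 + 184) + 36673 = 383/2 + 36673 = 73729/2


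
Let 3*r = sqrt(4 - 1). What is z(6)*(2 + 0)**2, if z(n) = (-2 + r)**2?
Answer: 52/3 - 16*sqrt(3)/3 ≈ 8.0957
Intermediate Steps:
r = sqrt(3)/3 (r = sqrt(4 - 1)/3 = sqrt(3)/3 ≈ 0.57735)
z(n) = (-2 + sqrt(3)/3)**2
z(6)*(2 + 0)**2 = ((6 - sqrt(3))**2/9)*(2 + 0)**2 = ((6 - sqrt(3))**2/9)*2**2 = ((6 - sqrt(3))**2/9)*4 = 4*(6 - sqrt(3))**2/9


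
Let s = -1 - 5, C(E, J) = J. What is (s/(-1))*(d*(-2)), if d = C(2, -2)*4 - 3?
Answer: 132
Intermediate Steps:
d = -11 (d = -2*4 - 3 = -8 - 3 = -11)
s = -6
(s/(-1))*(d*(-2)) = (-6/(-1))*(-11*(-2)) = -1*(-6)*22 = 6*22 = 132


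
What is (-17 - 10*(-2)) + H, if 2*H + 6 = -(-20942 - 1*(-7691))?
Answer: 13251/2 ≈ 6625.5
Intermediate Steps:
H = 13245/2 (H = -3 + (-(-20942 - 1*(-7691)))/2 = -3 + (-(-20942 + 7691))/2 = -3 + (-1*(-13251))/2 = -3 + (1/2)*13251 = -3 + 13251/2 = 13245/2 ≈ 6622.5)
(-17 - 10*(-2)) + H = (-17 - 10*(-2)) + 13245/2 = (-17 + 20) + 13245/2 = 3 + 13245/2 = 13251/2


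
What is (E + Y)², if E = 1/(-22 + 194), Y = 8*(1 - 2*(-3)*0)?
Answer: 1896129/29584 ≈ 64.093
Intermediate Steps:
Y = 8 (Y = 8*(1 + 6*0) = 8*(1 + 0) = 8*1 = 8)
E = 1/172 ≈ 0.0058140
(E + Y)² = (1/172 + 8)² = (1377/172)² = 1896129/29584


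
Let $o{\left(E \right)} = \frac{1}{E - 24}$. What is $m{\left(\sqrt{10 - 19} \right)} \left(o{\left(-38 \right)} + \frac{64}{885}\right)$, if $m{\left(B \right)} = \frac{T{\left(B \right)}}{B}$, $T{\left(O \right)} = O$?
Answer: $\frac{3083}{54870} \approx 0.056187$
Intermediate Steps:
$m{\left(B \right)} = 1$ ($m{\left(B \right)} = \frac{B}{B} = 1$)
$o{\left(E \right)} = \frac{1}{-24 + E}$
$m{\left(\sqrt{10 - 19} \right)} \left(o{\left(-38 \right)} + \frac{64}{885}\right) = 1 \left(\frac{1}{-24 - 38} + \frac{64}{885}\right) = 1 \left(\frac{1}{-62} + 64 \cdot \frac{1}{885}\right) = 1 \left(- \frac{1}{62} + \frac{64}{885}\right) = 1 \cdot \frac{3083}{54870} = \frac{3083}{54870}$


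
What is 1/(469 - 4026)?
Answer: -1/3557 ≈ -0.00028114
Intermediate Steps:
1/(469 - 4026) = 1/(-3557) = -1/3557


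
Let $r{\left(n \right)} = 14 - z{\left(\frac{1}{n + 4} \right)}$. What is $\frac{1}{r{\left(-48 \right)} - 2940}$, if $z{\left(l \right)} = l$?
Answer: $- \frac{44}{128743} \approx -0.00034177$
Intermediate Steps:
$r{\left(n \right)} = 14 - \frac{1}{4 + n}$ ($r{\left(n \right)} = 14 - \frac{1}{n + 4} = 14 - \frac{1}{4 + n}$)
$\frac{1}{r{\left(-48 \right)} - 2940} = \frac{1}{\frac{55 + 14 \left(-48\right)}{4 - 48} - 2940} = \frac{1}{\frac{55 - 672}{-44} - 2940} = \frac{1}{\left(- \frac{1}{44}\right) \left(-617\right) - 2940} = \frac{1}{\frac{617}{44} - 2940} = \frac{1}{- \frac{128743}{44}} = - \frac{44}{128743}$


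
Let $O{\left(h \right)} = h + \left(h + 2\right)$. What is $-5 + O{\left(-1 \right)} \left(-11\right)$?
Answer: $-5$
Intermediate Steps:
$O{\left(h \right)} = 2 + 2 h$ ($O{\left(h \right)} = h + \left(2 + h\right) = 2 + 2 h$)
$-5 + O{\left(-1 \right)} \left(-11\right) = -5 + \left(2 + 2 \left(-1\right)\right) \left(-11\right) = -5 + \left(2 - 2\right) \left(-11\right) = -5 + 0 \left(-11\right) = -5 + 0 = -5$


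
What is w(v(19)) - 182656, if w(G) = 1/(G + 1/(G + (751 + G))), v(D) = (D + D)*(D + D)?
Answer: -959805584713/5254717 ≈ -1.8266e+5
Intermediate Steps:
v(D) = 4*D**2 (v(D) = (2*D)*(2*D) = 4*D**2)
w(G) = 1/(G + 1/(751 + 2*G))
w(v(19)) - 182656 = (751 + 2*(4*19**2))/(1 + 2*(4*19**2)**2 + 751*(4*19**2)) - 182656 = (751 + 2*(4*361))/(1 + 2*(4*361)**2 + 751*(4*361)) - 182656 = (751 + 2*1444)/(1 + 2*1444**2 + 751*1444) - 182656 = (751 + 2888)/(1 + 2*2085136 + 1084444) - 182656 = 3639/(1 + 4170272 + 1084444) - 182656 = 3639/5254717 - 182656 = -959805584713/5254717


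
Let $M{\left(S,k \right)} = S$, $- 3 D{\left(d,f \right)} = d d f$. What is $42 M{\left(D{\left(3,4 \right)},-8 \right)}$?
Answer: $-504$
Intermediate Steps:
$D{\left(d,f \right)} = - \frac{f d^{2}}{3}$ ($D{\left(d,f \right)} = - \frac{d d f}{3} = - \frac{d^{2} f}{3} = - \frac{f d^{2}}{3}$)
$42 M{\left(D{\left(3,4 \right)},-8 \right)} = 42 \left(\left(- \frac{1}{3}\right) 4 \cdot 3^{2}\right) = 42 \left(\left(- \frac{1}{3}\right) 4 \cdot 9\right) = 42 \left(-12\right) = -504$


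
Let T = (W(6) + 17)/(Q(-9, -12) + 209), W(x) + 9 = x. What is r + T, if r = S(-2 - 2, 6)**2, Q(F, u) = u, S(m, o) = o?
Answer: 7106/197 ≈ 36.071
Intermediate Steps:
W(x) = -9 + x
r = 36 (r = 6**2 = 36)
T = 14/197 (T = ((-9 + 6) + 17)/(-12 + 209) = (-3 + 17)/197 = 14*(1/197) = 14/197 ≈ 0.071066)
r + T = 36 + 14/197 = 7106/197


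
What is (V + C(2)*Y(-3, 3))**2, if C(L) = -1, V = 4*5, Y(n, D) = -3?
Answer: 529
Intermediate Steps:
V = 20
(V + C(2)*Y(-3, 3))**2 = (20 - 1*(-3))**2 = (20 + 3)**2 = 23**2 = 529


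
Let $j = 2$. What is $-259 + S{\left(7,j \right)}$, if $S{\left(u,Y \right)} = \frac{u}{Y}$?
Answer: $- \frac{511}{2} \approx -255.5$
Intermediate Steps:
$-259 + S{\left(7,j \right)} = -259 + \frac{7}{2} = - \frac{511}{2}$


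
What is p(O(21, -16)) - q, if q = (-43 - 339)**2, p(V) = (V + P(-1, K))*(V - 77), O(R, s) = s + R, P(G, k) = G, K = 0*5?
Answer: -146212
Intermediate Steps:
K = 0
O(R, s) = R + s
p(V) = (-1 + V)*(-77 + V) (p(V) = (V - 1)*(V - 77) = (-1 + V)*(-77 + V))
q = 145924 (q = (-382)**2 = 145924)
p(O(21, -16)) - q = (77 + (21 - 16)**2 - 78*(21 - 16)) - 1*145924 = (77 + 5**2 - 78*5) - 145924 = (77 + 25 - 390) - 145924 = -288 - 145924 = -146212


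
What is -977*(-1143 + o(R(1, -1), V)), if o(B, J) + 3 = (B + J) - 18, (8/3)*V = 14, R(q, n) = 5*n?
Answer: 4547935/4 ≈ 1.1370e+6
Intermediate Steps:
V = 21/4 (V = (3/8)*14 = 21/4 ≈ 5.2500)
o(B, J) = -21 + B + J (o(B, J) = -3 + ((B + J) - 18) = -3 + (-18 + B + J) = -21 + B + J)
-977*(-1143 + o(R(1, -1), V)) = -977*(-1143 + (-21 + 5*(-1) + 21/4)) = -977*(-1143 + (-21 - 5 + 21/4)) = -977*(-1143 - 83/4) = -977*(-4655/4) = 4547935/4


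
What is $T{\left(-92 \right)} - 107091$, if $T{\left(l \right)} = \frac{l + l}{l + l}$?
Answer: $-107090$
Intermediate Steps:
$T{\left(l \right)} = 1$ ($T{\left(l \right)} = \frac{2 l}{2 l} = 2 l \frac{1}{2 l} = 1$)
$T{\left(-92 \right)} - 107091 = 1 - 107091 = -107090$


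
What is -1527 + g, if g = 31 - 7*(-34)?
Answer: -1258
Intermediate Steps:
g = 269 (g = 31 + 238 = 269)
-1527 + g = -1527 + 269 = -1258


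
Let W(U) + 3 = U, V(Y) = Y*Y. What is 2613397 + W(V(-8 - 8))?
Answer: 2613650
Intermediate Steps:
V(Y) = Y**2
W(U) = -3 + U
2613397 + W(V(-8 - 8)) = 2613397 + (-3 + (-8 - 8)**2) = 2613397 + (-3 + (-16)**2) = 2613397 + (-3 + 256) = 2613397 + 253 = 2613650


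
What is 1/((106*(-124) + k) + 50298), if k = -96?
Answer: 1/37058 ≈ 2.6985e-5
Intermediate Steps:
1/((106*(-124) + k) + 50298) = 1/((106*(-124) - 96) + 50298) = 1/((-13144 - 96) + 50298) = 1/(-13240 + 50298) = 1/37058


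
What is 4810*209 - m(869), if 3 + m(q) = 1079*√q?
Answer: 1005293 - 1079*√869 ≈ 9.7349e+5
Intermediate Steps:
m(q) = -3 + 1079*√q
4810*209 - m(869) = 4810*209 - (-3 + 1079*√869) = 1005290 + (3 - 1079*√869) = 1005293 - 1079*√869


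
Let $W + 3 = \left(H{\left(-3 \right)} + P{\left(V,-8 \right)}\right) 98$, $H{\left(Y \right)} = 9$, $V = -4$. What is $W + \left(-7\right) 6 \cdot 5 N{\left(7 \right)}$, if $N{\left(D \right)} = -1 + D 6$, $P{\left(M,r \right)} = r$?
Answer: $-8515$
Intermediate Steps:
$N{\left(D \right)} = -1 + 6 D$
$W = 95$ ($W = -3 + \left(9 - 8\right) 98 = -3 + 1 \cdot 98 = -3 + 98 = 95$)
$W + \left(-7\right) 6 \cdot 5 N{\left(7 \right)} = 95 + \left(-7\right) 6 \cdot 5 \left(-1 + 6 \cdot 7\right) = 95 + \left(-42\right) 5 \left(-1 + 42\right) = 95 - 8610 = -8515$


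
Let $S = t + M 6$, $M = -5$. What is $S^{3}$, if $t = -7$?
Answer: $-50653$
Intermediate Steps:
$S = -37$ ($S = -7 - 30 = -37$)
$S^{3} = \left(-37\right)^{3} = -50653$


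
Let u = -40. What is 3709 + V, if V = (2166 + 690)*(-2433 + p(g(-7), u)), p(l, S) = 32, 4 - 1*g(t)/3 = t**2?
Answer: -6853547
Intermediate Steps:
g(t) = 12 - 3*t**2
V = -6857256 (V = (2166 + 690)*(-2433 + 32) = 2856*(-2401) = -6857256)
3709 + V = 3709 - 6857256 = -6853547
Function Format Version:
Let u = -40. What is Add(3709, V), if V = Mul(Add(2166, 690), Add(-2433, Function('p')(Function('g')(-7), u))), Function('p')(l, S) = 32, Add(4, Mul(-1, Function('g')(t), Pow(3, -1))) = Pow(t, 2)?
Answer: -6853547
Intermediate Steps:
Function('g')(t) = Add(12, Mul(-3, Pow(t, 2)))
V = -6857256 (V = Mul(Add(2166, 690), Add(-2433, 32)) = Mul(2856, -2401) = -6857256)
Add(3709, V) = Add(3709, -6857256) = -6853547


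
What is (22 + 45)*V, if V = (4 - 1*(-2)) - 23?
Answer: -1139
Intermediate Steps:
V = -17 (V = (4 + 2) - 23 = 6 - 23 = -17)
(22 + 45)*V = (22 + 45)*(-17) = 67*(-17) = -1139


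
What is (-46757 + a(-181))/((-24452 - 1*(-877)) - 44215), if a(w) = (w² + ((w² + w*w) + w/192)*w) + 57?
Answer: 2279664071/13015680 ≈ 175.15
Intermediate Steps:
a(w) = 57 + w² + w*(2*w² + w/192) (a(w) = (w² + ((w² + w²) + w*(1/192))*w) + 57 = (w² + (2*w² + w/192)*w) + 57 = (w² + w*(2*w² + w/192)) + 57 = 57 + w² + w*(2*w² + w/192))
(-46757 + a(-181))/((-24452 - 1*(-877)) - 44215) = (-46757 + (57 + 2*(-181)³ + (193/192)*(-181)²))/((-24452 - 1*(-877)) - 44215) = (-46757 + (57 + 2*(-5929741) + (193/192)*32761))/((-24452 + 877) - 44215) = (-46757 + (57 - 11859482 + 6322873/192))/(-23575 - 44215) = (-46757 - 2270686727/192)/(-67790) = -2279664071/192*(-1/67790) = 2279664071/13015680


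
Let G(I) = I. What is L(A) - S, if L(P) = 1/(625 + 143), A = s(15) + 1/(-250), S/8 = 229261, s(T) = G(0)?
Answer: -1408579583/768 ≈ -1.8341e+6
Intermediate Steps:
s(T) = 0
S = 1834088 (S = 8*229261 = 1834088)
A = -1/250 (A = 0 + 1/(-250) = 0 - 1/250 = -1/250 ≈ -0.0040000)
L(P) = 1/768
L(A) - S = 1/768 - 1*1834088 = 1/768 - 1834088 = -1408579583/768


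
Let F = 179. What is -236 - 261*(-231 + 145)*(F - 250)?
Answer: -1593902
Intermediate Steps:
-236 - 261*(-231 + 145)*(F - 250) = -236 - 261*(-231 + 145)*(179 - 250) = -236 - (-22446)*(-71) = -236 - 261*6106 = -236 - 1593666 = -1593902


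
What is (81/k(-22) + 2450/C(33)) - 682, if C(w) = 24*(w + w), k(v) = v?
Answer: -541835/792 ≈ -684.13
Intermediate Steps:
C(w) = 48*w (C(w) = 24*(2*w) = 48*w)
(81/k(-22) + 2450/C(33)) - 682 = (81/(-22) + 2450/((48*33))) - 682 = (81*(-1/22) + 2450/1584) - 682 = (-81/22 + 2450*(1/1584)) - 682 = (-81/22 + 1225/792) - 682 = -1691/792 - 682 = -541835/792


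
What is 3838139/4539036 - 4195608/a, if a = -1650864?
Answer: 528755442833/156111065148 ≈ 3.3870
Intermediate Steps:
3838139/4539036 - 4195608/a = 3838139/4539036 - 4195608/(-1650864) = 3838139*(1/4539036) - 4195608*(-1/1650864) = 3838139/4539036 + 174817/68786 = 528755442833/156111065148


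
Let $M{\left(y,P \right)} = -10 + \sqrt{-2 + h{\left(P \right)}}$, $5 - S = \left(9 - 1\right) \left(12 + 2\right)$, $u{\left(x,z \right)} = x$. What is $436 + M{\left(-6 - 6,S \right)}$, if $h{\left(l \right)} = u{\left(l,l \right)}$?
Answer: $426 + i \sqrt{109} \approx 426.0 + 10.44 i$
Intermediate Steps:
$h{\left(l \right)} = l$
$S = -107$ ($S = 5 - \left(9 - 1\right) \left(12 + 2\right) = 5 - 8 \cdot 14 = 5 - 112 = -107$)
$M{\left(y,P \right)} = -10 + \sqrt{-2 + P}$
$436 + M{\left(-6 - 6,S \right)} = 436 - \left(10 - \sqrt{-2 - 107}\right) = 436 - \left(10 - \sqrt{-109}\right) = 436 - \left(10 - i \sqrt{109}\right) = 426 + i \sqrt{109}$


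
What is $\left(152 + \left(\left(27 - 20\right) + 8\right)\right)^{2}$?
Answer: $27889$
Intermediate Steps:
$\left(152 + \left(\left(27 - 20\right) + 8\right)\right)^{2} = \left(152 + \left(7 + 8\right)\right)^{2} = \left(152 + 15\right)^{2} = 167^{2} = 27889$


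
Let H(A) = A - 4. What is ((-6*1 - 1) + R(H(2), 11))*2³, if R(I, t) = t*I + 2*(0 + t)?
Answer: -56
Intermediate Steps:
H(A) = -4 + A
R(I, t) = 2*t + I*t (R(I, t) = I*t + 2*t = 2*t + I*t)
((-6*1 - 1) + R(H(2), 11))*2³ = ((-6*1 - 1) + 11*(2 + (-4 + 2)))*2³ = ((-6 - 1) + 11*(2 - 2))*8 = (-7 + 11*0)*8 = (-7 + 0)*8 = -7*8 = -56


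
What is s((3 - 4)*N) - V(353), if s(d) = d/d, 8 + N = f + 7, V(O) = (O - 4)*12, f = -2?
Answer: -4187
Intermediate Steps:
V(O) = -48 + 12*O (V(O) = (-4 + O)*12 = -48 + 12*O)
N = -3 (N = -8 + (-2 + 7) = -8 + 5 = -3)
s(d) = 1
s((3 - 4)*N) - V(353) = 1 - (-48 + 12*353) = 1 - (-48 + 4236) = 1 - 1*4188 = 1 - 4188 = -4187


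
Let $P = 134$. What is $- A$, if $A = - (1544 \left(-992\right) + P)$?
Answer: $-1531514$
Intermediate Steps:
$A = 1531514$ ($A = - (1544 \left(-992\right) + 134) = - (-1531648 + 134) = \left(-1\right) \left(-1531514\right) = 1531514$)
$- A = \left(-1\right) 1531514 = -1531514$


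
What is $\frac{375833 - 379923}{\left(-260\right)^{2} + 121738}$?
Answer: $- \frac{2045}{94669} \approx -0.021602$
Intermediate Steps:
$\frac{375833 - 379923}{\left(-260\right)^{2} + 121738} = - \frac{4090}{67600 + 121738} = - \frac{4090}{189338} = \left(-4090\right) \frac{1}{189338} = - \frac{2045}{94669}$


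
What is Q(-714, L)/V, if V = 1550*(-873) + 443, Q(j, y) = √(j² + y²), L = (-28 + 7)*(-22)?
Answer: -42*√410/1352707 ≈ -0.00062869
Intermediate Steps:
L = 462 (L = -21*(-22) = 462)
V = -1352707 (V = -1353150 + 443 = -1352707)
Q(-714, L)/V = √((-714)² + 462²)/(-1352707) = √(509796 + 213444)*(-1/1352707) = √723240*(-1/1352707) = (42*√410)*(-1/1352707) = -42*√410/1352707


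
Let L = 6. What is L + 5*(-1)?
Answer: 1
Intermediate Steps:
L + 5*(-1) = 6 + 5*(-1) = 6 - 5 = 1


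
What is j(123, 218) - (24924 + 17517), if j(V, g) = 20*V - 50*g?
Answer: -50881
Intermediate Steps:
j(V, g) = -50*g + 20*V
j(123, 218) - (24924 + 17517) = (-50*218 + 20*123) - (24924 + 17517) = (-10900 + 2460) - 1*42441 = -8440 - 42441 = -50881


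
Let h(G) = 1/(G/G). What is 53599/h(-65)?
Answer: 53599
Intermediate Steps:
h(G) = 1 (h(G) = 1/1 = 1)
53599/h(-65) = 53599/1 = 53599*1 = 53599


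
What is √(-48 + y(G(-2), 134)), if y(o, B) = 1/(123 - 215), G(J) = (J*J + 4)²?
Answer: I*√101591/46 ≈ 6.929*I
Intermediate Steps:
G(J) = (4 + J²)² (G(J) = (J² + 4)² = (4 + J²)²)
y(o, B) = -1/92 (y(o, B) = 1/(-92) = -1/92)
√(-48 + y(G(-2), 134)) = √(-48 - 1/92) = √(-4417/92) = I*√101591/46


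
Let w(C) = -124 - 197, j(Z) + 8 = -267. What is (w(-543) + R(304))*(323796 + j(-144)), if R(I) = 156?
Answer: -53380965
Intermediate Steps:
j(Z) = -275 (j(Z) = -8 - 267 = -275)
w(C) = -321
(w(-543) + R(304))*(323796 + j(-144)) = (-321 + 156)*(323796 - 275) = -165*323521 = -53380965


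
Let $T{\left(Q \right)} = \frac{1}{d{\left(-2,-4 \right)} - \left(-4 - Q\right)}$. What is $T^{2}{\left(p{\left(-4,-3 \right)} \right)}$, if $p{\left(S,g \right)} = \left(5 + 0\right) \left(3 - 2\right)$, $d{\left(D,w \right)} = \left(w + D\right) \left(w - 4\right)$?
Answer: $\frac{1}{3249} \approx 0.00030779$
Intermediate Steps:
$d{\left(D,w \right)} = \left(-4 + w\right) \left(D + w\right)$ ($d{\left(D,w \right)} = \left(D + w\right) \left(-4 + w\right) = \left(-4 + w\right) \left(D + w\right)$)
$p{\left(S,g \right)} = 5$ ($p{\left(S,g \right)} = 5 \cdot 1 = 5$)
$T{\left(Q \right)} = \frac{1}{52 + Q}$ ($T{\left(Q \right)} = \frac{1}{\left(\left(-4\right)^{2} - -8 - -16 - -8\right) - \left(-4 - Q\right)} = \frac{1}{\left(16 + 8 + 16 + 8\right) + \left(3 + \left(1 + Q\right)\right)} = \frac{1}{48 + \left(4 + Q\right)} = \frac{1}{52 + Q}$)
$T^{2}{\left(p{\left(-4,-3 \right)} \right)} = \left(\frac{1}{52 + 5}\right)^{2} = \left(\frac{1}{57}\right)^{2} = \frac{1}{3249}$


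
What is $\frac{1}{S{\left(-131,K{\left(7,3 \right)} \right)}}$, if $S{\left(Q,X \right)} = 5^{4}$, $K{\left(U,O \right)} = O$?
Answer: $\frac{1}{625} \approx 0.0016$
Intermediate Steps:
$S{\left(Q,X \right)} = 625$
$\frac{1}{S{\left(-131,K{\left(7,3 \right)} \right)}} = \frac{1}{625}$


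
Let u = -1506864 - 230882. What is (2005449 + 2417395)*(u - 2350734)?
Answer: -18082709237120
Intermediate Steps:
u = -1737746
(2005449 + 2417395)*(u - 2350734) = (2005449 + 2417395)*(-1737746 - 2350734) = 4422844*(-4088480) = -18082709237120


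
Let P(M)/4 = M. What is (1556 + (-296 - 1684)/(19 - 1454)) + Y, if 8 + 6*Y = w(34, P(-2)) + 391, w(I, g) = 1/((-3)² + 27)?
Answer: 100502531/61992 ≈ 1621.2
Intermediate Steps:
P(M) = 4*M
w(I, g) = 1/36 (w(I, g) = 1/(9 + 27) = 1/36)
Y = 13789/216 (Y = -4/3 + (1/36 + 391)/6 = -4/3 + (⅙)*(14077/36) = -4/3 + 14077/216 = 13789/216 ≈ 63.838)
(1556 + (-296 - 1684)/(19 - 1454)) + Y = (1556 + (-296 - 1684)/(19 - 1454)) + 13789/216 = (1556 - 1980/(-1435)) + 13789/216 = (1556 - 1980*(-1/1435)) + 13789/216 = (1556 + 396/287) + 13789/216 = 446968/287 + 13789/216 = 100502531/61992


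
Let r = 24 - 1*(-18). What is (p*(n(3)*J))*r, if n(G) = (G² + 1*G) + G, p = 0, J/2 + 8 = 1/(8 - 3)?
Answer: 0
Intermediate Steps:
J = -78/5 (J = -16 + 2/(8 - 3) = -16 + 2/5 = -16 + 2*(⅕) = -16 + ⅖ = -78/5 ≈ -15.600)
r = 42 (r = 24 + 18 = 42)
n(G) = G² + 2*G (n(G) = (G² + G) + G = (G + G²) + G = G² + 2*G)
(p*(n(3)*J))*r = (0*((3*(2 + 3))*(-78/5)))*42 = (0*((3*5)*(-78/5)))*42 = (0*(15*(-78/5)))*42 = (0*(-234))*42 = 0*42 = 0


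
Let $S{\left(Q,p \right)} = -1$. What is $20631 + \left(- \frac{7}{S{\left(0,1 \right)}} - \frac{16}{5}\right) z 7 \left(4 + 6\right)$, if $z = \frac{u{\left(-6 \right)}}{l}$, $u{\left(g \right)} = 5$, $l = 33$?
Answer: $\frac{682153}{33} \approx 20671.0$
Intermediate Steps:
$z = \frac{5}{33} \approx 0.15152$
$20631 + \left(- \frac{7}{S{\left(0,1 \right)}} - \frac{16}{5}\right) z 7 \left(4 + 6\right) = 20631 + \left(- \frac{7}{-1} - \frac{16}{5}\right) \frac{5}{33} \cdot 7 \left(4 + 6\right) = 20631 + \left(\left(-7\right) \left(-1\right) - \frac{16}{5}\right) \frac{5}{33} \cdot 7 \cdot 10 = 20631 + \left(7 - \frac{16}{5}\right) \frac{5}{33} \cdot 70 = 20631 + \frac{19}{5} \cdot \frac{5}{33} \cdot 70 = 20631 + \frac{19}{33} \cdot 70 = 20631 + \frac{1330}{33} = \frac{682153}{33}$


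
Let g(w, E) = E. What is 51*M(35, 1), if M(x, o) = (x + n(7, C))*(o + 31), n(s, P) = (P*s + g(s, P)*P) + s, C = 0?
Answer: 68544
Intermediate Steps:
n(s, P) = s + P² + P*s (n(s, P) = (P*s + P*P) + s = (P*s + P²) + s = (P² + P*s) + s = s + P² + P*s)
M(x, o) = (7 + x)*(31 + o) (M(x, o) = (x + (7 + 0² + 0*7))*(o + 31) = (x + (7 + 0 + 0))*(31 + o) = (x + 7)*(31 + o) = (7 + x)*(31 + o))
51*M(35, 1) = 51*(217 + 7*1 + 31*35 + 1*35) = 51*(217 + 7 + 1085 + 35) = 51*1344 = 68544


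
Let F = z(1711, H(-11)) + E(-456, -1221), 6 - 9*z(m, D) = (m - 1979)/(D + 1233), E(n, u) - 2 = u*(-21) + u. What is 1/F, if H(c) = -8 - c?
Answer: 2781/67919503 ≈ 4.0946e-5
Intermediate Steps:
E(n, u) = 2 - 20*u (E(n, u) = 2 + (u*(-21) + u) = 2 + (-21*u + u) = 2 - 20*u)
z(m, D) = 2/3 - (-1979 + m)/(9*(1233 + D)) (z(m, D) = 2/3 - (m - 1979)/(9*(D + 1233)) = 2/3 - (-1979 + m)/(9*(1233 + D)))
F = 67919503/2781 (F = (9377 - 1*1711 + 6*(-8 - 1*(-11)))/(9*(1233 + (-8 - 1*(-11)))) + (2 - 20*(-1221)) = (9377 - 1711 + 6*(-8 + 11))/(9*(1233 + (-8 + 11))) + (2 + 24420) = (9377 - 1711 + 6*3)/(9*(1233 + 3)) + 24422 = (1/9)*(9377 - 1711 + 18)/1236 + 24422 = (1/9)*(1/1236)*7684 + 24422 = 1921/2781 + 24422 = 67919503/2781 ≈ 24423.)
1/F = 1/(67919503/2781) = 2781/67919503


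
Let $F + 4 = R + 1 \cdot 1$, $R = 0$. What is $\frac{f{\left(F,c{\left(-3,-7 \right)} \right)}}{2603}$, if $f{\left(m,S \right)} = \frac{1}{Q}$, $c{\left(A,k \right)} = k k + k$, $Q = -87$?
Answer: $- \frac{1}{226461} \approx -4.4158 \cdot 10^{-6}$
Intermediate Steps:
$c{\left(A,k \right)} = k + k^{2}$ ($c{\left(A,k \right)} = k^{2} + k = k + k^{2}$)
$F = -3$ ($F = -4 + \left(0 + 1 \cdot 1\right) = -4 + \left(0 + 1\right) = -4 + 1 = -3$)
$f{\left(m,S \right)} = - \frac{1}{87}$ ($f{\left(m,S \right)} = \frac{1}{-87} = - \frac{1}{87}$)
$\frac{f{\left(F,c{\left(-3,-7 \right)} \right)}}{2603} = - \frac{1}{87 \cdot 2603} = \left(- \frac{1}{87}\right) \frac{1}{2603} = - \frac{1}{226461}$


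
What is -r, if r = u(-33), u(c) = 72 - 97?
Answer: 25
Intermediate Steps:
u(c) = -25
r = -25
-r = -1*(-25) = 25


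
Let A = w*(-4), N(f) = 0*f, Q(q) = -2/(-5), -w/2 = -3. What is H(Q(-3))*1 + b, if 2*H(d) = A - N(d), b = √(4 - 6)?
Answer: -12 + I*√2 ≈ -12.0 + 1.4142*I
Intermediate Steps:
w = 6 (w = -2*(-3) = 6)
Q(q) = ⅖ (Q(q) = -2*(-⅕) = ⅖)
N(f) = 0
b = I*√2 (b = √(-2) = I*√2 ≈ 1.4142*I)
A = -24 (A = 6*(-4) = -24)
H(d) = -12 (H(d) = (-24 - 1*0)/2 = (-24 + 0)/2 = (½)*(-24) = -12)
H(Q(-3))*1 + b = -12*1 + I*√2 = -12 + I*√2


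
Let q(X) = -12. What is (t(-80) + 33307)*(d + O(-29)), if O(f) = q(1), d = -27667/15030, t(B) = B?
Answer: -6912113129/15030 ≈ -4.5989e+5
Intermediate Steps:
d = -27667/15030 (d = -27667*1/15030 = -27667/15030 ≈ -1.8408)
O(f) = -12
(t(-80) + 33307)*(d + O(-29)) = (-80 + 33307)*(-27667/15030 - 12) = 33227*(-208027/15030) = -6912113129/15030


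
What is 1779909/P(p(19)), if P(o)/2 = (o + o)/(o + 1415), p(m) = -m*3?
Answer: -402852737/38 ≈ -1.0601e+7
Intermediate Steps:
p(m) = -3*m
P(o) = 4*o/(1415 + o) (P(o) = 2*((o + o)/(o + 1415)) = 2*((2*o)/(1415 + o)) = 2*(2*o/(1415 + o)) = 4*o/(1415 + o))
1779909/P(p(19)) = 1779909/((4*(-3*19)/(1415 - 3*19))) = 1779909/((4*(-57)/(1415 - 57))) = 1779909/((4*(-57)/1358)) = 1779909/((4*(-57)*(1/1358))) = 1779909/(-114/679) = 1779909*(-679/114) = -402852737/38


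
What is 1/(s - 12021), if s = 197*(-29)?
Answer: -1/17734 ≈ -5.6389e-5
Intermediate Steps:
s = -5713
1/(s - 12021) = 1/(-5713 - 12021) = 1/(-17734) = -1/17734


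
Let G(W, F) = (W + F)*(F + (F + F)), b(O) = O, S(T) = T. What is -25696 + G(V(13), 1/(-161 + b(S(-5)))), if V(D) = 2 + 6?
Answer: -708082957/27556 ≈ -25696.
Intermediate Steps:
V(D) = 8
G(W, F) = 3*F*(F + W) (G(W, F) = (F + W)*(F + 2*F) = (F + W)*(3*F) = 3*F*(F + W))
-25696 + G(V(13), 1/(-161 + b(S(-5)))) = -25696 + 3*(1/(-161 - 5) + 8)/(-161 - 5) = -25696 + 3*(1/(-166) + 8)/(-166) = -25696 + 3*(-1/166)*(-1/166 + 8) = -25696 + 3*(-1/166)*(1327/166) = -25696 - 3981/27556 = -708082957/27556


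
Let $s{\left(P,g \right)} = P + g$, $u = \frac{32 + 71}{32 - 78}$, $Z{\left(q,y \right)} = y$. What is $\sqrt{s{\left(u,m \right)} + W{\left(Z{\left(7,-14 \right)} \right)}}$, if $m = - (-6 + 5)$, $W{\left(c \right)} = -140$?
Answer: $\frac{i \sqrt{298862}}{46} \approx 11.884 i$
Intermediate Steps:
$m = 1$ ($m = \left(-1\right) \left(-1\right) = 1$)
$u = - \frac{103}{46}$ ($u = \frac{103}{-46} = 103 \left(- \frac{1}{46}\right) = - \frac{103}{46} \approx -2.2391$)
$\sqrt{s{\left(u,m \right)} + W{\left(Z{\left(7,-14 \right)} \right)}} = \sqrt{\left(- \frac{103}{46} + 1\right) - 140} = \sqrt{- \frac{57}{46} - 140} = \sqrt{- \frac{6497}{46}} = \frac{i \sqrt{298862}}{46}$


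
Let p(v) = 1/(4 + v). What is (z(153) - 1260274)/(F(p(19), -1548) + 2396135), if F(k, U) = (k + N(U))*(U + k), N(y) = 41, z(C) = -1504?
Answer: -667480562/1233946183 ≈ -0.54093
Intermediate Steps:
F(k, U) = (41 + k)*(U + k) (F(k, U) = (k + 41)*(U + k) = (41 + k)*(U + k))
(z(153) - 1260274)/(F(p(19), -1548) + 2396135) = (-1504 - 1260274)/(((1/(4 + 19))² + 41*(-1548) + 41/(4 + 19) - 1548/(4 + 19)) + 2396135) = -1261778/(((1/23)² - 63468 + 41/23 - 1548/23) + 2396135) = -1261778/(((1/23)² - 63468 + 41*(1/23) - 1548*1/23) + 2396135) = -1261778/((1/529 - 63468 + 41/23 - 1548/23) + 2396135) = -1261778/(-33609232/529 + 2396135) = -1261778/1233946183/529 = -1261778*529/1233946183 = -667480562/1233946183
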